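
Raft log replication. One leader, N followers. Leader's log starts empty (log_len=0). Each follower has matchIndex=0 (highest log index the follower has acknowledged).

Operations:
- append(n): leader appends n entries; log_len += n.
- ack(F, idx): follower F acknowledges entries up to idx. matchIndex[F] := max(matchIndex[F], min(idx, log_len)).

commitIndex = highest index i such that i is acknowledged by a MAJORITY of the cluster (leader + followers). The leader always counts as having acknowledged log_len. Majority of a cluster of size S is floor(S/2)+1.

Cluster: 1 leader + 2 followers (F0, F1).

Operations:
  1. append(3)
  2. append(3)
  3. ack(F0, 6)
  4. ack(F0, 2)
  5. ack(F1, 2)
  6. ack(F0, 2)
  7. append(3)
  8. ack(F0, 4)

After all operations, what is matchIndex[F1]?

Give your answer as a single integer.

Answer: 2

Derivation:
Op 1: append 3 -> log_len=3
Op 2: append 3 -> log_len=6
Op 3: F0 acks idx 6 -> match: F0=6 F1=0; commitIndex=6
Op 4: F0 acks idx 2 -> match: F0=6 F1=0; commitIndex=6
Op 5: F1 acks idx 2 -> match: F0=6 F1=2; commitIndex=6
Op 6: F0 acks idx 2 -> match: F0=6 F1=2; commitIndex=6
Op 7: append 3 -> log_len=9
Op 8: F0 acks idx 4 -> match: F0=6 F1=2; commitIndex=6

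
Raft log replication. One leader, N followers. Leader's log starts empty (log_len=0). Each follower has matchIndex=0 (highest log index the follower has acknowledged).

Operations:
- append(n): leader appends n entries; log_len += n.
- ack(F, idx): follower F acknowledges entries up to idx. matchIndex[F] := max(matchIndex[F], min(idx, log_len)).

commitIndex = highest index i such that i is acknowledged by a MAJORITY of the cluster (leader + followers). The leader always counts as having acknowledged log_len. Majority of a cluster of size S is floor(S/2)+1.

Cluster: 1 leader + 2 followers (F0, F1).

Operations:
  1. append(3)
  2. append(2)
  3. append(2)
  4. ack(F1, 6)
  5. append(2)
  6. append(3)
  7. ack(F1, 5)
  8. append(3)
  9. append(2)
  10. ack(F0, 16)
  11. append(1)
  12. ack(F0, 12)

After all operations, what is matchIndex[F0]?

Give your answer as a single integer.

Answer: 16

Derivation:
Op 1: append 3 -> log_len=3
Op 2: append 2 -> log_len=5
Op 3: append 2 -> log_len=7
Op 4: F1 acks idx 6 -> match: F0=0 F1=6; commitIndex=6
Op 5: append 2 -> log_len=9
Op 6: append 3 -> log_len=12
Op 7: F1 acks idx 5 -> match: F0=0 F1=6; commitIndex=6
Op 8: append 3 -> log_len=15
Op 9: append 2 -> log_len=17
Op 10: F0 acks idx 16 -> match: F0=16 F1=6; commitIndex=16
Op 11: append 1 -> log_len=18
Op 12: F0 acks idx 12 -> match: F0=16 F1=6; commitIndex=16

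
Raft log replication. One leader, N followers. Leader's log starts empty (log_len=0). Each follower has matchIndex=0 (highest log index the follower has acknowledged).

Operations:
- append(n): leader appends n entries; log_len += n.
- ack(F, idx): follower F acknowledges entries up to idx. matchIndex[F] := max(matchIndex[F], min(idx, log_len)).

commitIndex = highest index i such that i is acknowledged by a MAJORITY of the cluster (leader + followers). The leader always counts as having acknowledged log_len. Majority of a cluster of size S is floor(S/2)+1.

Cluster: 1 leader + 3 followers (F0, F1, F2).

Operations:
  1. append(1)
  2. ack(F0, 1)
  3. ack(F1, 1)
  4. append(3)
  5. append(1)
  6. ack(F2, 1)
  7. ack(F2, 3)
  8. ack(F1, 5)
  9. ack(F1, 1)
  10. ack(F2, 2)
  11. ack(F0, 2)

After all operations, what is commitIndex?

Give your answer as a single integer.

Answer: 3

Derivation:
Op 1: append 1 -> log_len=1
Op 2: F0 acks idx 1 -> match: F0=1 F1=0 F2=0; commitIndex=0
Op 3: F1 acks idx 1 -> match: F0=1 F1=1 F2=0; commitIndex=1
Op 4: append 3 -> log_len=4
Op 5: append 1 -> log_len=5
Op 6: F2 acks idx 1 -> match: F0=1 F1=1 F2=1; commitIndex=1
Op 7: F2 acks idx 3 -> match: F0=1 F1=1 F2=3; commitIndex=1
Op 8: F1 acks idx 5 -> match: F0=1 F1=5 F2=3; commitIndex=3
Op 9: F1 acks idx 1 -> match: F0=1 F1=5 F2=3; commitIndex=3
Op 10: F2 acks idx 2 -> match: F0=1 F1=5 F2=3; commitIndex=3
Op 11: F0 acks idx 2 -> match: F0=2 F1=5 F2=3; commitIndex=3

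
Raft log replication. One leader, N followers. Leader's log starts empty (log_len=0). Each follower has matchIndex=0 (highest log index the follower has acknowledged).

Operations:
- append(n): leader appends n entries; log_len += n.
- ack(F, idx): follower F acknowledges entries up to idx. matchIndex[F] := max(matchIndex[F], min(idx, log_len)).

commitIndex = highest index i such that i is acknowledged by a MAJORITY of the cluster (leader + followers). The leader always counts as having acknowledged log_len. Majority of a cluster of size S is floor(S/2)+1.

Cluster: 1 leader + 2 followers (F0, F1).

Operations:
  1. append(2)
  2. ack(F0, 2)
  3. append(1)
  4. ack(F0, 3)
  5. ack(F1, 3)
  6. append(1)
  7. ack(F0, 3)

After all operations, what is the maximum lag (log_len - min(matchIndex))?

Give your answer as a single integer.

Op 1: append 2 -> log_len=2
Op 2: F0 acks idx 2 -> match: F0=2 F1=0; commitIndex=2
Op 3: append 1 -> log_len=3
Op 4: F0 acks idx 3 -> match: F0=3 F1=0; commitIndex=3
Op 5: F1 acks idx 3 -> match: F0=3 F1=3; commitIndex=3
Op 6: append 1 -> log_len=4
Op 7: F0 acks idx 3 -> match: F0=3 F1=3; commitIndex=3

Answer: 1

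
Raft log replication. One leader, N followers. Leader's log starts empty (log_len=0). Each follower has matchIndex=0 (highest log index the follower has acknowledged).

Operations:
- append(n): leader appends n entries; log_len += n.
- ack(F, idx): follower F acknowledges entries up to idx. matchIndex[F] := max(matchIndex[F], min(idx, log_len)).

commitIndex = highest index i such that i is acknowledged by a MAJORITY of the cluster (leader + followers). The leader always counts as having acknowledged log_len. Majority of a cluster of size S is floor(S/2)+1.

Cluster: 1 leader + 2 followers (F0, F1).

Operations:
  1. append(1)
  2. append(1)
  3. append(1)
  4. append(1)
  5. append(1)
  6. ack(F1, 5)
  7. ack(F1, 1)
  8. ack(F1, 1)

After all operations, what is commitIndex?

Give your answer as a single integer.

Answer: 5

Derivation:
Op 1: append 1 -> log_len=1
Op 2: append 1 -> log_len=2
Op 3: append 1 -> log_len=3
Op 4: append 1 -> log_len=4
Op 5: append 1 -> log_len=5
Op 6: F1 acks idx 5 -> match: F0=0 F1=5; commitIndex=5
Op 7: F1 acks idx 1 -> match: F0=0 F1=5; commitIndex=5
Op 8: F1 acks idx 1 -> match: F0=0 F1=5; commitIndex=5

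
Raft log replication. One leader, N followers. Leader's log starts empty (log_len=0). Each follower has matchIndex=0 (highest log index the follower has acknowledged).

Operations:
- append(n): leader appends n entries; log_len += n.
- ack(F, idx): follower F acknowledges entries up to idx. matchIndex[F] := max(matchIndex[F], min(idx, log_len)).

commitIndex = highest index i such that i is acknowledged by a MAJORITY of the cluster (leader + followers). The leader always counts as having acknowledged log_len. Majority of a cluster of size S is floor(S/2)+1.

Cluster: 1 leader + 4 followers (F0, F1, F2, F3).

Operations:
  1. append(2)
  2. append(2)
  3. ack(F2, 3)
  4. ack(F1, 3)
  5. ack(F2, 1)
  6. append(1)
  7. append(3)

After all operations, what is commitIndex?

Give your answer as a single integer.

Op 1: append 2 -> log_len=2
Op 2: append 2 -> log_len=4
Op 3: F2 acks idx 3 -> match: F0=0 F1=0 F2=3 F3=0; commitIndex=0
Op 4: F1 acks idx 3 -> match: F0=0 F1=3 F2=3 F3=0; commitIndex=3
Op 5: F2 acks idx 1 -> match: F0=0 F1=3 F2=3 F3=0; commitIndex=3
Op 6: append 1 -> log_len=5
Op 7: append 3 -> log_len=8

Answer: 3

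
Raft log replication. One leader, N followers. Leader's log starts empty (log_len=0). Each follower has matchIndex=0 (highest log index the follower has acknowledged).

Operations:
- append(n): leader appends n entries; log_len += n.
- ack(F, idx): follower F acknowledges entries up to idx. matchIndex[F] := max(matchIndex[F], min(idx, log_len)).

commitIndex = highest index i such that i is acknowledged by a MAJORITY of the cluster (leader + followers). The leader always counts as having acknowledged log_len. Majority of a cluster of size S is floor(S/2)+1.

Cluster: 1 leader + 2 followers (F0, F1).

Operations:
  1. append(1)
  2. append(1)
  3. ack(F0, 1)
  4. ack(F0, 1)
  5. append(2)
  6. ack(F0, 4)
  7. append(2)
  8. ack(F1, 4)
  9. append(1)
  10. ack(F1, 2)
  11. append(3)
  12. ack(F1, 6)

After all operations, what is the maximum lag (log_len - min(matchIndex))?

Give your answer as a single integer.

Answer: 6

Derivation:
Op 1: append 1 -> log_len=1
Op 2: append 1 -> log_len=2
Op 3: F0 acks idx 1 -> match: F0=1 F1=0; commitIndex=1
Op 4: F0 acks idx 1 -> match: F0=1 F1=0; commitIndex=1
Op 5: append 2 -> log_len=4
Op 6: F0 acks idx 4 -> match: F0=4 F1=0; commitIndex=4
Op 7: append 2 -> log_len=6
Op 8: F1 acks idx 4 -> match: F0=4 F1=4; commitIndex=4
Op 9: append 1 -> log_len=7
Op 10: F1 acks idx 2 -> match: F0=4 F1=4; commitIndex=4
Op 11: append 3 -> log_len=10
Op 12: F1 acks idx 6 -> match: F0=4 F1=6; commitIndex=6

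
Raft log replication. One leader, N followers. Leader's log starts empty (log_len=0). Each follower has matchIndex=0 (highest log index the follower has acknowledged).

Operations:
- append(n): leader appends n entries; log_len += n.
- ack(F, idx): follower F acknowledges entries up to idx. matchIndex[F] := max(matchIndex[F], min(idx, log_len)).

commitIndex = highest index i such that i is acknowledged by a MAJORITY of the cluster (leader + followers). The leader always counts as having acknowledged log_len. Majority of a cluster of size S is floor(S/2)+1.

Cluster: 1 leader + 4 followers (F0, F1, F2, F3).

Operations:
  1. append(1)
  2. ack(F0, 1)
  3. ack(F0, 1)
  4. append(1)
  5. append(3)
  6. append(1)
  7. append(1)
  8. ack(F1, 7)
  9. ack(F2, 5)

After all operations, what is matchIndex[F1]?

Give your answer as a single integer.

Op 1: append 1 -> log_len=1
Op 2: F0 acks idx 1 -> match: F0=1 F1=0 F2=0 F3=0; commitIndex=0
Op 3: F0 acks idx 1 -> match: F0=1 F1=0 F2=0 F3=0; commitIndex=0
Op 4: append 1 -> log_len=2
Op 5: append 3 -> log_len=5
Op 6: append 1 -> log_len=6
Op 7: append 1 -> log_len=7
Op 8: F1 acks idx 7 -> match: F0=1 F1=7 F2=0 F3=0; commitIndex=1
Op 9: F2 acks idx 5 -> match: F0=1 F1=7 F2=5 F3=0; commitIndex=5

Answer: 7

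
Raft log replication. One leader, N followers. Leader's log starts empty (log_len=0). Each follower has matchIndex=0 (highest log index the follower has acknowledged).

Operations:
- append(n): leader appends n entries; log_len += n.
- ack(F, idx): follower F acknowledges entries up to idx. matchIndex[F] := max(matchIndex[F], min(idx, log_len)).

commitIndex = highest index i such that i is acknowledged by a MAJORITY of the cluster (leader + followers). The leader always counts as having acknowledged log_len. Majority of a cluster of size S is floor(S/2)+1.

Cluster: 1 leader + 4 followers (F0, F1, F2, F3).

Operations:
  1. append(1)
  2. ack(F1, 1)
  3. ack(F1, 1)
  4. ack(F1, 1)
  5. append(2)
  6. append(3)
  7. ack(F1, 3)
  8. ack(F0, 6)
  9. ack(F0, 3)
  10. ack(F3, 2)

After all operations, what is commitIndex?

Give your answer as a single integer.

Answer: 3

Derivation:
Op 1: append 1 -> log_len=1
Op 2: F1 acks idx 1 -> match: F0=0 F1=1 F2=0 F3=0; commitIndex=0
Op 3: F1 acks idx 1 -> match: F0=0 F1=1 F2=0 F3=0; commitIndex=0
Op 4: F1 acks idx 1 -> match: F0=0 F1=1 F2=0 F3=0; commitIndex=0
Op 5: append 2 -> log_len=3
Op 6: append 3 -> log_len=6
Op 7: F1 acks idx 3 -> match: F0=0 F1=3 F2=0 F3=0; commitIndex=0
Op 8: F0 acks idx 6 -> match: F0=6 F1=3 F2=0 F3=0; commitIndex=3
Op 9: F0 acks idx 3 -> match: F0=6 F1=3 F2=0 F3=0; commitIndex=3
Op 10: F3 acks idx 2 -> match: F0=6 F1=3 F2=0 F3=2; commitIndex=3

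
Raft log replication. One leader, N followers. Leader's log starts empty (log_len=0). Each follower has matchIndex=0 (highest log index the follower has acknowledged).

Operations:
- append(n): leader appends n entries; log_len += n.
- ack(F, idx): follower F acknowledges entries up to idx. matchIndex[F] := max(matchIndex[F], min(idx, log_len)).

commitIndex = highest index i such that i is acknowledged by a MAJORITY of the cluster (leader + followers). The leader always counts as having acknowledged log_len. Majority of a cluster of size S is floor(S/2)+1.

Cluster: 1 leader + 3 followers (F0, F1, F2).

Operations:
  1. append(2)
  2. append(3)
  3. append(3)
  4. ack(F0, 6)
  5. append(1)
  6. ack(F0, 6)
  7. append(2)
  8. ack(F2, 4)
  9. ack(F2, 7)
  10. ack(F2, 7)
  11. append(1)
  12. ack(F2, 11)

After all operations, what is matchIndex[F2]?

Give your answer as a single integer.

Op 1: append 2 -> log_len=2
Op 2: append 3 -> log_len=5
Op 3: append 3 -> log_len=8
Op 4: F0 acks idx 6 -> match: F0=6 F1=0 F2=0; commitIndex=0
Op 5: append 1 -> log_len=9
Op 6: F0 acks idx 6 -> match: F0=6 F1=0 F2=0; commitIndex=0
Op 7: append 2 -> log_len=11
Op 8: F2 acks idx 4 -> match: F0=6 F1=0 F2=4; commitIndex=4
Op 9: F2 acks idx 7 -> match: F0=6 F1=0 F2=7; commitIndex=6
Op 10: F2 acks idx 7 -> match: F0=6 F1=0 F2=7; commitIndex=6
Op 11: append 1 -> log_len=12
Op 12: F2 acks idx 11 -> match: F0=6 F1=0 F2=11; commitIndex=6

Answer: 11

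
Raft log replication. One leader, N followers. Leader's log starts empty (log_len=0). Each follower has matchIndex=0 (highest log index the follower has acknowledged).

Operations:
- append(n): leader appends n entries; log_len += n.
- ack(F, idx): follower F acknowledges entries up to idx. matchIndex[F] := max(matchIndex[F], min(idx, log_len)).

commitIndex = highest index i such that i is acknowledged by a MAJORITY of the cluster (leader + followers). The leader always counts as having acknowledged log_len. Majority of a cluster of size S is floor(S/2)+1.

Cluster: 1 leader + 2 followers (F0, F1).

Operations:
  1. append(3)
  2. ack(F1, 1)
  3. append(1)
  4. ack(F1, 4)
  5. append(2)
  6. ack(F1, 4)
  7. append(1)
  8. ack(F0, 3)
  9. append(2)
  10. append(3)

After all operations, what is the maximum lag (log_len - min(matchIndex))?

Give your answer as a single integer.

Answer: 9

Derivation:
Op 1: append 3 -> log_len=3
Op 2: F1 acks idx 1 -> match: F0=0 F1=1; commitIndex=1
Op 3: append 1 -> log_len=4
Op 4: F1 acks idx 4 -> match: F0=0 F1=4; commitIndex=4
Op 5: append 2 -> log_len=6
Op 6: F1 acks idx 4 -> match: F0=0 F1=4; commitIndex=4
Op 7: append 1 -> log_len=7
Op 8: F0 acks idx 3 -> match: F0=3 F1=4; commitIndex=4
Op 9: append 2 -> log_len=9
Op 10: append 3 -> log_len=12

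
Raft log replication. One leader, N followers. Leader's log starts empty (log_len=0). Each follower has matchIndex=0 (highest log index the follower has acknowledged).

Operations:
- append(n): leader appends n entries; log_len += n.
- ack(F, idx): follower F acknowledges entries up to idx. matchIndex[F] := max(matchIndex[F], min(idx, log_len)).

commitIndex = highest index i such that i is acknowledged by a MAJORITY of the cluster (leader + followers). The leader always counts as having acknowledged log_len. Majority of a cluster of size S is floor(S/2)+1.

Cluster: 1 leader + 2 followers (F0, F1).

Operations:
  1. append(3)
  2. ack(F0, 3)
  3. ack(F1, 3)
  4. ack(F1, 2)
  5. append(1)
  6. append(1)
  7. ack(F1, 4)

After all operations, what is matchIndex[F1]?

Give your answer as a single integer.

Answer: 4

Derivation:
Op 1: append 3 -> log_len=3
Op 2: F0 acks idx 3 -> match: F0=3 F1=0; commitIndex=3
Op 3: F1 acks idx 3 -> match: F0=3 F1=3; commitIndex=3
Op 4: F1 acks idx 2 -> match: F0=3 F1=3; commitIndex=3
Op 5: append 1 -> log_len=4
Op 6: append 1 -> log_len=5
Op 7: F1 acks idx 4 -> match: F0=3 F1=4; commitIndex=4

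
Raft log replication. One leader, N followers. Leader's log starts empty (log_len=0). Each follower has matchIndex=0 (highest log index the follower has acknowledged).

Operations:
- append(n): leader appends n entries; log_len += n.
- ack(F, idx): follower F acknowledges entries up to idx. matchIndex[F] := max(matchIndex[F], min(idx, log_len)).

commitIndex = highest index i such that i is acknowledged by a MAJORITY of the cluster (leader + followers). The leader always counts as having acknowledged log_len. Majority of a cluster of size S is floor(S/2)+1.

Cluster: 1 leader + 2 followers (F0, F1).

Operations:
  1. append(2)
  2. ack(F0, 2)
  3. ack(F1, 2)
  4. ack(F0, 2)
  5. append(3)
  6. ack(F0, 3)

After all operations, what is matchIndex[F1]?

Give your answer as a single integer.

Op 1: append 2 -> log_len=2
Op 2: F0 acks idx 2 -> match: F0=2 F1=0; commitIndex=2
Op 3: F1 acks idx 2 -> match: F0=2 F1=2; commitIndex=2
Op 4: F0 acks idx 2 -> match: F0=2 F1=2; commitIndex=2
Op 5: append 3 -> log_len=5
Op 6: F0 acks idx 3 -> match: F0=3 F1=2; commitIndex=3

Answer: 2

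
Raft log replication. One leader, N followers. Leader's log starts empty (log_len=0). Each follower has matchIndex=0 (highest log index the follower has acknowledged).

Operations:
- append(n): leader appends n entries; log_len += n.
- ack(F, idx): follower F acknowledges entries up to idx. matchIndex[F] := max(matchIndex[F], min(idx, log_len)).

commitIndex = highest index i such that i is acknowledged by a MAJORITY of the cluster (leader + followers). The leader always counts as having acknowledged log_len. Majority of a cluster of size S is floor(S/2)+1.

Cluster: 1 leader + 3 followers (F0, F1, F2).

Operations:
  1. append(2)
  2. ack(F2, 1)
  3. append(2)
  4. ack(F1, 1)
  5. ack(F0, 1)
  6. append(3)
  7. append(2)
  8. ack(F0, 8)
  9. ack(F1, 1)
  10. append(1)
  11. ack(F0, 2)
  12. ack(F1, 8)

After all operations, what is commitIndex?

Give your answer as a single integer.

Answer: 8

Derivation:
Op 1: append 2 -> log_len=2
Op 2: F2 acks idx 1 -> match: F0=0 F1=0 F2=1; commitIndex=0
Op 3: append 2 -> log_len=4
Op 4: F1 acks idx 1 -> match: F0=0 F1=1 F2=1; commitIndex=1
Op 5: F0 acks idx 1 -> match: F0=1 F1=1 F2=1; commitIndex=1
Op 6: append 3 -> log_len=7
Op 7: append 2 -> log_len=9
Op 8: F0 acks idx 8 -> match: F0=8 F1=1 F2=1; commitIndex=1
Op 9: F1 acks idx 1 -> match: F0=8 F1=1 F2=1; commitIndex=1
Op 10: append 1 -> log_len=10
Op 11: F0 acks idx 2 -> match: F0=8 F1=1 F2=1; commitIndex=1
Op 12: F1 acks idx 8 -> match: F0=8 F1=8 F2=1; commitIndex=8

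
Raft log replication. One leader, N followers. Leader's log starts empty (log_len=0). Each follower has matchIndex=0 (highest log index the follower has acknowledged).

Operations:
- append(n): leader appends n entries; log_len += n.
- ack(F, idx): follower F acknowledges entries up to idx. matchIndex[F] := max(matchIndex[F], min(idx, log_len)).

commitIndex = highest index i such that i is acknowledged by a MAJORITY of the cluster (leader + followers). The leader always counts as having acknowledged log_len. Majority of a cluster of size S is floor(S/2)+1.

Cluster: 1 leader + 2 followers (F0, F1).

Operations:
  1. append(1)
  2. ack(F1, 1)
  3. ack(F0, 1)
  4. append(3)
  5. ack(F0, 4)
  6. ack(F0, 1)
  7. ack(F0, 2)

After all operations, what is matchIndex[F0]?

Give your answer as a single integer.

Op 1: append 1 -> log_len=1
Op 2: F1 acks idx 1 -> match: F0=0 F1=1; commitIndex=1
Op 3: F0 acks idx 1 -> match: F0=1 F1=1; commitIndex=1
Op 4: append 3 -> log_len=4
Op 5: F0 acks idx 4 -> match: F0=4 F1=1; commitIndex=4
Op 6: F0 acks idx 1 -> match: F0=4 F1=1; commitIndex=4
Op 7: F0 acks idx 2 -> match: F0=4 F1=1; commitIndex=4

Answer: 4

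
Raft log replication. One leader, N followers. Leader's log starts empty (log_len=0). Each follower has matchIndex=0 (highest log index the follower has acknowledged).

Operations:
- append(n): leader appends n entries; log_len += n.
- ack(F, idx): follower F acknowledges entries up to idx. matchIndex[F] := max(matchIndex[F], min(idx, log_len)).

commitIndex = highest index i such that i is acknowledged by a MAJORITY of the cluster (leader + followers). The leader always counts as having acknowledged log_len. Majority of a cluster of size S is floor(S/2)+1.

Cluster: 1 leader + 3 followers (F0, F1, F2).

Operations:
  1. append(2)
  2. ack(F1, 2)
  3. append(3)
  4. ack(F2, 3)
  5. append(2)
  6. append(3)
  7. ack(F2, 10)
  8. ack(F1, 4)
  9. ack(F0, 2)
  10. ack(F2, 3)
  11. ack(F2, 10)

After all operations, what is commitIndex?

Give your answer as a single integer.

Answer: 4

Derivation:
Op 1: append 2 -> log_len=2
Op 2: F1 acks idx 2 -> match: F0=0 F1=2 F2=0; commitIndex=0
Op 3: append 3 -> log_len=5
Op 4: F2 acks idx 3 -> match: F0=0 F1=2 F2=3; commitIndex=2
Op 5: append 2 -> log_len=7
Op 6: append 3 -> log_len=10
Op 7: F2 acks idx 10 -> match: F0=0 F1=2 F2=10; commitIndex=2
Op 8: F1 acks idx 4 -> match: F0=0 F1=4 F2=10; commitIndex=4
Op 9: F0 acks idx 2 -> match: F0=2 F1=4 F2=10; commitIndex=4
Op 10: F2 acks idx 3 -> match: F0=2 F1=4 F2=10; commitIndex=4
Op 11: F2 acks idx 10 -> match: F0=2 F1=4 F2=10; commitIndex=4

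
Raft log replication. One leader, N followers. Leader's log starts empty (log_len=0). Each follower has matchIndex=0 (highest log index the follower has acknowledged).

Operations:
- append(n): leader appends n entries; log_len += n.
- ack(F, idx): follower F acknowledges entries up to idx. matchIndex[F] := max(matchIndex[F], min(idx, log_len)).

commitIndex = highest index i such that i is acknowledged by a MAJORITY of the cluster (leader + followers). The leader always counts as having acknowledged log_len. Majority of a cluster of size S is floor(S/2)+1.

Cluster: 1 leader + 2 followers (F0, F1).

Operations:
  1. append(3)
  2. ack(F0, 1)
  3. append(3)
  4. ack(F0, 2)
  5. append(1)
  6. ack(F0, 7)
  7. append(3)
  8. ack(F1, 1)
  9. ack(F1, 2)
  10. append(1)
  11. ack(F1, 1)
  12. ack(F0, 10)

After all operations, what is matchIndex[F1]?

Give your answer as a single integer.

Op 1: append 3 -> log_len=3
Op 2: F0 acks idx 1 -> match: F0=1 F1=0; commitIndex=1
Op 3: append 3 -> log_len=6
Op 4: F0 acks idx 2 -> match: F0=2 F1=0; commitIndex=2
Op 5: append 1 -> log_len=7
Op 6: F0 acks idx 7 -> match: F0=7 F1=0; commitIndex=7
Op 7: append 3 -> log_len=10
Op 8: F1 acks idx 1 -> match: F0=7 F1=1; commitIndex=7
Op 9: F1 acks idx 2 -> match: F0=7 F1=2; commitIndex=7
Op 10: append 1 -> log_len=11
Op 11: F1 acks idx 1 -> match: F0=7 F1=2; commitIndex=7
Op 12: F0 acks idx 10 -> match: F0=10 F1=2; commitIndex=10

Answer: 2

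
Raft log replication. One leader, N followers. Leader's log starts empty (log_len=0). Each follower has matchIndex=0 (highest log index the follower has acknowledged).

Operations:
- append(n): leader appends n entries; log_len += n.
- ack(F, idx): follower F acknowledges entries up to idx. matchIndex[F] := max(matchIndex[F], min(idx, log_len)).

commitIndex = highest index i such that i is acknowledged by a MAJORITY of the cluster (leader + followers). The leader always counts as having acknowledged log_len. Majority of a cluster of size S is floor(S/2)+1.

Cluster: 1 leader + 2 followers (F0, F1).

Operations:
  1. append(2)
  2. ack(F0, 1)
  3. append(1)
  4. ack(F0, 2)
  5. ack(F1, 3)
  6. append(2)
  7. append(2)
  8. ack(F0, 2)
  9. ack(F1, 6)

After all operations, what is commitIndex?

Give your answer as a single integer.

Answer: 6

Derivation:
Op 1: append 2 -> log_len=2
Op 2: F0 acks idx 1 -> match: F0=1 F1=0; commitIndex=1
Op 3: append 1 -> log_len=3
Op 4: F0 acks idx 2 -> match: F0=2 F1=0; commitIndex=2
Op 5: F1 acks idx 3 -> match: F0=2 F1=3; commitIndex=3
Op 6: append 2 -> log_len=5
Op 7: append 2 -> log_len=7
Op 8: F0 acks idx 2 -> match: F0=2 F1=3; commitIndex=3
Op 9: F1 acks idx 6 -> match: F0=2 F1=6; commitIndex=6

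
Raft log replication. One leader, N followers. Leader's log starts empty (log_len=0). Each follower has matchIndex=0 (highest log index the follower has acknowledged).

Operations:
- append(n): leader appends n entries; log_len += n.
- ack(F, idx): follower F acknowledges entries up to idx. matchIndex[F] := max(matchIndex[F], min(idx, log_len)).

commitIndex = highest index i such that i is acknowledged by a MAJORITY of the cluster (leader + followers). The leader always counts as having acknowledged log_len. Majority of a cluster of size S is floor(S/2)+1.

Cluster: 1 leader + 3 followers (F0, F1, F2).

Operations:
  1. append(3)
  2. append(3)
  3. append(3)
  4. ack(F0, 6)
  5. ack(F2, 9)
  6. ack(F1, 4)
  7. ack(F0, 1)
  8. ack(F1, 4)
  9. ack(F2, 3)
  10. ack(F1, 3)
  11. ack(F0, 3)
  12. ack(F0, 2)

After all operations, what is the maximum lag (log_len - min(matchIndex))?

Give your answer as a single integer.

Answer: 5

Derivation:
Op 1: append 3 -> log_len=3
Op 2: append 3 -> log_len=6
Op 3: append 3 -> log_len=9
Op 4: F0 acks idx 6 -> match: F0=6 F1=0 F2=0; commitIndex=0
Op 5: F2 acks idx 9 -> match: F0=6 F1=0 F2=9; commitIndex=6
Op 6: F1 acks idx 4 -> match: F0=6 F1=4 F2=9; commitIndex=6
Op 7: F0 acks idx 1 -> match: F0=6 F1=4 F2=9; commitIndex=6
Op 8: F1 acks idx 4 -> match: F0=6 F1=4 F2=9; commitIndex=6
Op 9: F2 acks idx 3 -> match: F0=6 F1=4 F2=9; commitIndex=6
Op 10: F1 acks idx 3 -> match: F0=6 F1=4 F2=9; commitIndex=6
Op 11: F0 acks idx 3 -> match: F0=6 F1=4 F2=9; commitIndex=6
Op 12: F0 acks idx 2 -> match: F0=6 F1=4 F2=9; commitIndex=6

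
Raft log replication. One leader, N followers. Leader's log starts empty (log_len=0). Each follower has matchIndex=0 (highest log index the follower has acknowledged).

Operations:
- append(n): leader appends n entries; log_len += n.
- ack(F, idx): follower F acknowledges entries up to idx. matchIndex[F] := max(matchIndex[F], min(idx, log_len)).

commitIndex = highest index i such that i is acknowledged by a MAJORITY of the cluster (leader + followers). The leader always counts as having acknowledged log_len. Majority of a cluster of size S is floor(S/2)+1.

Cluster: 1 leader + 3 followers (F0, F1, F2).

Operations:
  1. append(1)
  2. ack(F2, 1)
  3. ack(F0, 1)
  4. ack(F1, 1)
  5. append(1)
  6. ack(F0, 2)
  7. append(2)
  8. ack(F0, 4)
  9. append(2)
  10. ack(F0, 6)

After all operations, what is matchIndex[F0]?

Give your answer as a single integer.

Op 1: append 1 -> log_len=1
Op 2: F2 acks idx 1 -> match: F0=0 F1=0 F2=1; commitIndex=0
Op 3: F0 acks idx 1 -> match: F0=1 F1=0 F2=1; commitIndex=1
Op 4: F1 acks idx 1 -> match: F0=1 F1=1 F2=1; commitIndex=1
Op 5: append 1 -> log_len=2
Op 6: F0 acks idx 2 -> match: F0=2 F1=1 F2=1; commitIndex=1
Op 7: append 2 -> log_len=4
Op 8: F0 acks idx 4 -> match: F0=4 F1=1 F2=1; commitIndex=1
Op 9: append 2 -> log_len=6
Op 10: F0 acks idx 6 -> match: F0=6 F1=1 F2=1; commitIndex=1

Answer: 6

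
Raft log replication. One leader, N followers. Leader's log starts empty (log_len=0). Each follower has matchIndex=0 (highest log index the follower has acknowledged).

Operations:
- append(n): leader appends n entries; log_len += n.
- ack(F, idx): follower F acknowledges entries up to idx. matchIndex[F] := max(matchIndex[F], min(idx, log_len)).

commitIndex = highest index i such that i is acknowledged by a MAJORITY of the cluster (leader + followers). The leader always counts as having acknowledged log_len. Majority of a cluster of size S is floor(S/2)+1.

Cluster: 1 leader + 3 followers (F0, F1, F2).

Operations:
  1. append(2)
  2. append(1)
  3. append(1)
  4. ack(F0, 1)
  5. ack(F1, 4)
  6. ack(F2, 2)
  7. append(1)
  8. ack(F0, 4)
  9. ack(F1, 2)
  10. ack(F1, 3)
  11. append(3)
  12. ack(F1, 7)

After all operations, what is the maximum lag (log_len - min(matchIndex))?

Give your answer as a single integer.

Answer: 6

Derivation:
Op 1: append 2 -> log_len=2
Op 2: append 1 -> log_len=3
Op 3: append 1 -> log_len=4
Op 4: F0 acks idx 1 -> match: F0=1 F1=0 F2=0; commitIndex=0
Op 5: F1 acks idx 4 -> match: F0=1 F1=4 F2=0; commitIndex=1
Op 6: F2 acks idx 2 -> match: F0=1 F1=4 F2=2; commitIndex=2
Op 7: append 1 -> log_len=5
Op 8: F0 acks idx 4 -> match: F0=4 F1=4 F2=2; commitIndex=4
Op 9: F1 acks idx 2 -> match: F0=4 F1=4 F2=2; commitIndex=4
Op 10: F1 acks idx 3 -> match: F0=4 F1=4 F2=2; commitIndex=4
Op 11: append 3 -> log_len=8
Op 12: F1 acks idx 7 -> match: F0=4 F1=7 F2=2; commitIndex=4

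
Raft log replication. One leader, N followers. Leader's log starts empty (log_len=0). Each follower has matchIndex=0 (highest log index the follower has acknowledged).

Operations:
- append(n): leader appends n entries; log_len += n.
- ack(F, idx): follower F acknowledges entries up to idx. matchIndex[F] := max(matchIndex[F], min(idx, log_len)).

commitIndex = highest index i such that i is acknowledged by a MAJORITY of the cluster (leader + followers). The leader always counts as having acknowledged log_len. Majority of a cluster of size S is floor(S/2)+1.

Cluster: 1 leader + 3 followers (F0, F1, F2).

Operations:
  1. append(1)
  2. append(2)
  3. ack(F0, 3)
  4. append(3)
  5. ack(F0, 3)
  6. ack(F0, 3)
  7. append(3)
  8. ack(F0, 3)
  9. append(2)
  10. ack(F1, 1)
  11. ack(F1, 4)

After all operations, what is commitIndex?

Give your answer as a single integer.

Op 1: append 1 -> log_len=1
Op 2: append 2 -> log_len=3
Op 3: F0 acks idx 3 -> match: F0=3 F1=0 F2=0; commitIndex=0
Op 4: append 3 -> log_len=6
Op 5: F0 acks idx 3 -> match: F0=3 F1=0 F2=0; commitIndex=0
Op 6: F0 acks idx 3 -> match: F0=3 F1=0 F2=0; commitIndex=0
Op 7: append 3 -> log_len=9
Op 8: F0 acks idx 3 -> match: F0=3 F1=0 F2=0; commitIndex=0
Op 9: append 2 -> log_len=11
Op 10: F1 acks idx 1 -> match: F0=3 F1=1 F2=0; commitIndex=1
Op 11: F1 acks idx 4 -> match: F0=3 F1=4 F2=0; commitIndex=3

Answer: 3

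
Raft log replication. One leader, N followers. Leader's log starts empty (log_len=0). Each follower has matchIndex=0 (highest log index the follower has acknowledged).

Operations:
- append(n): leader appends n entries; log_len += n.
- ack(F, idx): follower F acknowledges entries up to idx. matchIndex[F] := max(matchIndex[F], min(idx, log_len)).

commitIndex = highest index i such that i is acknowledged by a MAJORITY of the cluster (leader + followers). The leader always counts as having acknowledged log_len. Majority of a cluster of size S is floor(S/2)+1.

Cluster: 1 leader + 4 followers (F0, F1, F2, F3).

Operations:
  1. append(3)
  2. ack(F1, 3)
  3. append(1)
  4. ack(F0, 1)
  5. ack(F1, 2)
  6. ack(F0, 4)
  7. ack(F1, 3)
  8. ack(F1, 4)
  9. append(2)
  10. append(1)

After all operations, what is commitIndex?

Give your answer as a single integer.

Answer: 4

Derivation:
Op 1: append 3 -> log_len=3
Op 2: F1 acks idx 3 -> match: F0=0 F1=3 F2=0 F3=0; commitIndex=0
Op 3: append 1 -> log_len=4
Op 4: F0 acks idx 1 -> match: F0=1 F1=3 F2=0 F3=0; commitIndex=1
Op 5: F1 acks idx 2 -> match: F0=1 F1=3 F2=0 F3=0; commitIndex=1
Op 6: F0 acks idx 4 -> match: F0=4 F1=3 F2=0 F3=0; commitIndex=3
Op 7: F1 acks idx 3 -> match: F0=4 F1=3 F2=0 F3=0; commitIndex=3
Op 8: F1 acks idx 4 -> match: F0=4 F1=4 F2=0 F3=0; commitIndex=4
Op 9: append 2 -> log_len=6
Op 10: append 1 -> log_len=7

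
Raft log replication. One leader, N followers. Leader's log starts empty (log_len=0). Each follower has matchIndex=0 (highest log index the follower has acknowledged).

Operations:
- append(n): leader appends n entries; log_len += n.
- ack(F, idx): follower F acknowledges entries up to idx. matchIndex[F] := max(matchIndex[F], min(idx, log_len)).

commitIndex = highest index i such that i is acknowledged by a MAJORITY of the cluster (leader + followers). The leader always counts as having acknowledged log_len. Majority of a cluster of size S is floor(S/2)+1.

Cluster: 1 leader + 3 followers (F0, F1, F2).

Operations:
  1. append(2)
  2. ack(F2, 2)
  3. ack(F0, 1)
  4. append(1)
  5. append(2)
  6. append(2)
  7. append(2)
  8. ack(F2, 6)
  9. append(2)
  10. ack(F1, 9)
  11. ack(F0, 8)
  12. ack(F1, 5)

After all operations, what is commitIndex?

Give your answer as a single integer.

Op 1: append 2 -> log_len=2
Op 2: F2 acks idx 2 -> match: F0=0 F1=0 F2=2; commitIndex=0
Op 3: F0 acks idx 1 -> match: F0=1 F1=0 F2=2; commitIndex=1
Op 4: append 1 -> log_len=3
Op 5: append 2 -> log_len=5
Op 6: append 2 -> log_len=7
Op 7: append 2 -> log_len=9
Op 8: F2 acks idx 6 -> match: F0=1 F1=0 F2=6; commitIndex=1
Op 9: append 2 -> log_len=11
Op 10: F1 acks idx 9 -> match: F0=1 F1=9 F2=6; commitIndex=6
Op 11: F0 acks idx 8 -> match: F0=8 F1=9 F2=6; commitIndex=8
Op 12: F1 acks idx 5 -> match: F0=8 F1=9 F2=6; commitIndex=8

Answer: 8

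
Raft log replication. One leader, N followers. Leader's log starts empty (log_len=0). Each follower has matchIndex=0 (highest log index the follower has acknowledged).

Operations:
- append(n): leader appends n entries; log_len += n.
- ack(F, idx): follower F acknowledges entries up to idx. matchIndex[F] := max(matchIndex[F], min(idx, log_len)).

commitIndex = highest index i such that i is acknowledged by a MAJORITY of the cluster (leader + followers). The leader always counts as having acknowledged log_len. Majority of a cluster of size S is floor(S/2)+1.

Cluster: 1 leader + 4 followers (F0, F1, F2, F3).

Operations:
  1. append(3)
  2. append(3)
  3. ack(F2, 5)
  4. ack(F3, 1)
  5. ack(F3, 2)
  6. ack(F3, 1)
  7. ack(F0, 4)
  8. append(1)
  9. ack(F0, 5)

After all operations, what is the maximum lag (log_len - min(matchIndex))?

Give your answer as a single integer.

Answer: 7

Derivation:
Op 1: append 3 -> log_len=3
Op 2: append 3 -> log_len=6
Op 3: F2 acks idx 5 -> match: F0=0 F1=0 F2=5 F3=0; commitIndex=0
Op 4: F3 acks idx 1 -> match: F0=0 F1=0 F2=5 F3=1; commitIndex=1
Op 5: F3 acks idx 2 -> match: F0=0 F1=0 F2=5 F3=2; commitIndex=2
Op 6: F3 acks idx 1 -> match: F0=0 F1=0 F2=5 F3=2; commitIndex=2
Op 7: F0 acks idx 4 -> match: F0=4 F1=0 F2=5 F3=2; commitIndex=4
Op 8: append 1 -> log_len=7
Op 9: F0 acks idx 5 -> match: F0=5 F1=0 F2=5 F3=2; commitIndex=5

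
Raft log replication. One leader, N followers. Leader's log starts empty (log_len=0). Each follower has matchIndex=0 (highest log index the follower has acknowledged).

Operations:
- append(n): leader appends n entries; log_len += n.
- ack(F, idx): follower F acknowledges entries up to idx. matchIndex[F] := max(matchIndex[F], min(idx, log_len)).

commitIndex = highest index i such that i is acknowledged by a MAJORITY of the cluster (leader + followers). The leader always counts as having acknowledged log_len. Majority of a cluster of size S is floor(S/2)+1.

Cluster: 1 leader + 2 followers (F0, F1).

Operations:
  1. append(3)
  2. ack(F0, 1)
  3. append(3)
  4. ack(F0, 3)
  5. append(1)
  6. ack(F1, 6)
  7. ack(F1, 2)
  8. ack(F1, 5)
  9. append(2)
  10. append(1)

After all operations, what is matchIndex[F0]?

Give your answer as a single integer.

Op 1: append 3 -> log_len=3
Op 2: F0 acks idx 1 -> match: F0=1 F1=0; commitIndex=1
Op 3: append 3 -> log_len=6
Op 4: F0 acks idx 3 -> match: F0=3 F1=0; commitIndex=3
Op 5: append 1 -> log_len=7
Op 6: F1 acks idx 6 -> match: F0=3 F1=6; commitIndex=6
Op 7: F1 acks idx 2 -> match: F0=3 F1=6; commitIndex=6
Op 8: F1 acks idx 5 -> match: F0=3 F1=6; commitIndex=6
Op 9: append 2 -> log_len=9
Op 10: append 1 -> log_len=10

Answer: 3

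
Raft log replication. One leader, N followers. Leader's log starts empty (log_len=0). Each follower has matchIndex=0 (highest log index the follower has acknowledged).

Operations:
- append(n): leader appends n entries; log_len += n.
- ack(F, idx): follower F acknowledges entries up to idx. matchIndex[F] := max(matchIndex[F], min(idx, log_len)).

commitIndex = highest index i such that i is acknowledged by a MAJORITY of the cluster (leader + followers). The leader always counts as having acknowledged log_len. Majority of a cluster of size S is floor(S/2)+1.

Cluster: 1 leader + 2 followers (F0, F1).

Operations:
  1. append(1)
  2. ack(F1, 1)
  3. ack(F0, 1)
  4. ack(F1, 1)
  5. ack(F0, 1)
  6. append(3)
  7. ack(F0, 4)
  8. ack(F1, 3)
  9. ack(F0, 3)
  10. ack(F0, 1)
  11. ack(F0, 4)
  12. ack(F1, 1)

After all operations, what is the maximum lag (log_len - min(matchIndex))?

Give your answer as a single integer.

Answer: 1

Derivation:
Op 1: append 1 -> log_len=1
Op 2: F1 acks idx 1 -> match: F0=0 F1=1; commitIndex=1
Op 3: F0 acks idx 1 -> match: F0=1 F1=1; commitIndex=1
Op 4: F1 acks idx 1 -> match: F0=1 F1=1; commitIndex=1
Op 5: F0 acks idx 1 -> match: F0=1 F1=1; commitIndex=1
Op 6: append 3 -> log_len=4
Op 7: F0 acks idx 4 -> match: F0=4 F1=1; commitIndex=4
Op 8: F1 acks idx 3 -> match: F0=4 F1=3; commitIndex=4
Op 9: F0 acks idx 3 -> match: F0=4 F1=3; commitIndex=4
Op 10: F0 acks idx 1 -> match: F0=4 F1=3; commitIndex=4
Op 11: F0 acks idx 4 -> match: F0=4 F1=3; commitIndex=4
Op 12: F1 acks idx 1 -> match: F0=4 F1=3; commitIndex=4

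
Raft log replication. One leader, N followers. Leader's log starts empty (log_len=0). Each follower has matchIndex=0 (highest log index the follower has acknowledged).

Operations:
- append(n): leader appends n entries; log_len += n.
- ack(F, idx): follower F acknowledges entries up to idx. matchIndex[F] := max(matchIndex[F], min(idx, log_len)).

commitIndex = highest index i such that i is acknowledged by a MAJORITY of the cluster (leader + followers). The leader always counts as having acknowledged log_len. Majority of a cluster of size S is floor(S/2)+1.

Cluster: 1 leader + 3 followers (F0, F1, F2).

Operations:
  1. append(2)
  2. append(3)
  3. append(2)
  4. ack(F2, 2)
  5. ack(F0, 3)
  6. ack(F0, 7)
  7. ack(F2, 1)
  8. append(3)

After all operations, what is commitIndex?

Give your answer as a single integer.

Op 1: append 2 -> log_len=2
Op 2: append 3 -> log_len=5
Op 3: append 2 -> log_len=7
Op 4: F2 acks idx 2 -> match: F0=0 F1=0 F2=2; commitIndex=0
Op 5: F0 acks idx 3 -> match: F0=3 F1=0 F2=2; commitIndex=2
Op 6: F0 acks idx 7 -> match: F0=7 F1=0 F2=2; commitIndex=2
Op 7: F2 acks idx 1 -> match: F0=7 F1=0 F2=2; commitIndex=2
Op 8: append 3 -> log_len=10

Answer: 2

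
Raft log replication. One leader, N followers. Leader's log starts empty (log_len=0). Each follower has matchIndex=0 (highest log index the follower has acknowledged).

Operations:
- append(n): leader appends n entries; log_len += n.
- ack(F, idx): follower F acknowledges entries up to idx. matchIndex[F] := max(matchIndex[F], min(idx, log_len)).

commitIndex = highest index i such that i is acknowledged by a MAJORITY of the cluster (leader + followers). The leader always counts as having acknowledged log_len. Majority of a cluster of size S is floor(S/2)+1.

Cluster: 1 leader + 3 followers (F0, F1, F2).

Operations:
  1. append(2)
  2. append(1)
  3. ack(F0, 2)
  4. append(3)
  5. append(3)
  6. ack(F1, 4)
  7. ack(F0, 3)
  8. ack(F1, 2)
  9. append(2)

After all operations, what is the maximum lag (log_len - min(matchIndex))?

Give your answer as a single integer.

Answer: 11

Derivation:
Op 1: append 2 -> log_len=2
Op 2: append 1 -> log_len=3
Op 3: F0 acks idx 2 -> match: F0=2 F1=0 F2=0; commitIndex=0
Op 4: append 3 -> log_len=6
Op 5: append 3 -> log_len=9
Op 6: F1 acks idx 4 -> match: F0=2 F1=4 F2=0; commitIndex=2
Op 7: F0 acks idx 3 -> match: F0=3 F1=4 F2=0; commitIndex=3
Op 8: F1 acks idx 2 -> match: F0=3 F1=4 F2=0; commitIndex=3
Op 9: append 2 -> log_len=11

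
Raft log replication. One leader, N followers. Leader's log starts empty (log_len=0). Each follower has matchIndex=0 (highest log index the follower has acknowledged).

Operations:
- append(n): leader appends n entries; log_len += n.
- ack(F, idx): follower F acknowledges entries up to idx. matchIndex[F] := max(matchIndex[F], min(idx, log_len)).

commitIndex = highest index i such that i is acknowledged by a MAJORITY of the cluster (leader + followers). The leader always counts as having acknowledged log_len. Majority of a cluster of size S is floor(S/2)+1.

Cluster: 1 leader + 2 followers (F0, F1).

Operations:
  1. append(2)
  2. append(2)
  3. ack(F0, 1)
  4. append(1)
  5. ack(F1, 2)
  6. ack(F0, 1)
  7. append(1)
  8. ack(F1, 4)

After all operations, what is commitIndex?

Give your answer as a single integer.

Answer: 4

Derivation:
Op 1: append 2 -> log_len=2
Op 2: append 2 -> log_len=4
Op 3: F0 acks idx 1 -> match: F0=1 F1=0; commitIndex=1
Op 4: append 1 -> log_len=5
Op 5: F1 acks idx 2 -> match: F0=1 F1=2; commitIndex=2
Op 6: F0 acks idx 1 -> match: F0=1 F1=2; commitIndex=2
Op 7: append 1 -> log_len=6
Op 8: F1 acks idx 4 -> match: F0=1 F1=4; commitIndex=4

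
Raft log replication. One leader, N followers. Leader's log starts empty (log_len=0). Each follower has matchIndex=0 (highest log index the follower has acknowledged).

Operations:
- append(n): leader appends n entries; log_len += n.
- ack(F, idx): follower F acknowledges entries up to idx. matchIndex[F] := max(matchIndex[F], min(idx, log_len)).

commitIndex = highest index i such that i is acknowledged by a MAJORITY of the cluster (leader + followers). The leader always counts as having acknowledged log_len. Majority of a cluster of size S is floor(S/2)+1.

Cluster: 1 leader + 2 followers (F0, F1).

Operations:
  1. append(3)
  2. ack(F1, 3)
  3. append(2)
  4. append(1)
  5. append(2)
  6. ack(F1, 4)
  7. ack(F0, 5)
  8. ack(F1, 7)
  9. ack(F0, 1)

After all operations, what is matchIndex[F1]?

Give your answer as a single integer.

Op 1: append 3 -> log_len=3
Op 2: F1 acks idx 3 -> match: F0=0 F1=3; commitIndex=3
Op 3: append 2 -> log_len=5
Op 4: append 1 -> log_len=6
Op 5: append 2 -> log_len=8
Op 6: F1 acks idx 4 -> match: F0=0 F1=4; commitIndex=4
Op 7: F0 acks idx 5 -> match: F0=5 F1=4; commitIndex=5
Op 8: F1 acks idx 7 -> match: F0=5 F1=7; commitIndex=7
Op 9: F0 acks idx 1 -> match: F0=5 F1=7; commitIndex=7

Answer: 7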